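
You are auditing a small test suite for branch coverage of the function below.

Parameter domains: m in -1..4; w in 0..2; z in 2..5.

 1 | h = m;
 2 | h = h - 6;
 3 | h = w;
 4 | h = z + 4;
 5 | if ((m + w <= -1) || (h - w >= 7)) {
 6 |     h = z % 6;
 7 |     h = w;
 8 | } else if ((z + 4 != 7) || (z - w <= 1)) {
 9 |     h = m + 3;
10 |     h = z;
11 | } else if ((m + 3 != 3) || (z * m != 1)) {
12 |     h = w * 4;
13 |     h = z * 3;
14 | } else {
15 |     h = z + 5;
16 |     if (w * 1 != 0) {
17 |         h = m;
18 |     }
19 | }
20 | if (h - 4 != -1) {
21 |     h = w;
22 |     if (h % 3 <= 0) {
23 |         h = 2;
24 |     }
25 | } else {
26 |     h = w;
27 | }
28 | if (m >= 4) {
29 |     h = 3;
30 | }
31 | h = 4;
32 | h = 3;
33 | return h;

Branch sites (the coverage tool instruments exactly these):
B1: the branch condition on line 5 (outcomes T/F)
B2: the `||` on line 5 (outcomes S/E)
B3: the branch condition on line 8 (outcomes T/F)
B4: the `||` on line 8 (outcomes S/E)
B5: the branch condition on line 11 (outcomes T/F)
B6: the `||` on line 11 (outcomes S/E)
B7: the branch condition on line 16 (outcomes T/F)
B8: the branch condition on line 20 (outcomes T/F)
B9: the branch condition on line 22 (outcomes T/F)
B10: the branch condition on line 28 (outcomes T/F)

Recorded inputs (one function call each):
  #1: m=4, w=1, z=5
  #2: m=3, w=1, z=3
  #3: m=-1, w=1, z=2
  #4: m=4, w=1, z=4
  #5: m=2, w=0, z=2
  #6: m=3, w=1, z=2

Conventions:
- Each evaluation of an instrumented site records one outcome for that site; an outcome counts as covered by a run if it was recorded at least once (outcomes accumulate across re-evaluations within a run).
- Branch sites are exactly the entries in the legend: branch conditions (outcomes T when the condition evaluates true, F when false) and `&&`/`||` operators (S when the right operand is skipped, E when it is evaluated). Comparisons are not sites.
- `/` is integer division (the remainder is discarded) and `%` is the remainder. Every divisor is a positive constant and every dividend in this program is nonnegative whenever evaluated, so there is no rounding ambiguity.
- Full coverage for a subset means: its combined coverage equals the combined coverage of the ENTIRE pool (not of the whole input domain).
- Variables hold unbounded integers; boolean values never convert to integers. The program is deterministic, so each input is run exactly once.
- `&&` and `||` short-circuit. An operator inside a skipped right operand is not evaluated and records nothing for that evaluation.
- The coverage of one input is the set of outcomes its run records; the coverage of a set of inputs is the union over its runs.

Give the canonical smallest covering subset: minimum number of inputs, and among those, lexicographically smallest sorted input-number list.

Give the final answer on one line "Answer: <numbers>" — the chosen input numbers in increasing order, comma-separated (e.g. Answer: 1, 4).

run #1 (m=4, w=1, z=5) runs B2->E, B1->T, B8->T, B9->F, B10->T; records B1=T, B2=E, B8=T, B9=F, B10=T
run #2 (m=3, w=1, z=3) runs B2->E, B1->F, B4->E, B3->F, B6->S, B5->T, B8->T, B9->F, B10->F; records B1=F, B2=E, B3=F, B4=E, B5=T, B6=S, B8=T, B9=F, B10=F
run #3 (m=-1, w=1, z=2) runs B2->E, B1->F, B4->S, B3->T, B8->T, B9->F, B10->F; records B1=F, B2=E, B3=T, B4=S, B8=T, B9=F, B10=F
run #4 (m=4, w=1, z=4) runs B2->E, B1->T, B8->T, B9->F, B10->T; records B1=T, B2=E, B8=T, B9=F, B10=T
run #5 (m=2, w=0, z=2) runs B2->E, B1->F, B4->S, B3->T, B8->T, B9->T, B10->F; records B1=F, B2=E, B3=T, B4=S, B8=T, B9=T, B10=F
run #6 (m=3, w=1, z=2) runs B2->E, B1->F, B4->S, B3->T, B8->T, B9->F, B10->F; records B1=F, B2=E, B3=T, B4=S, B8=T, B9=F, B10=F
pool-wide coverage (14 outcomes): B1=T, B1=F, B2=E, B3=T, B3=F, B4=S, B4=E, B5=T, B6=S, B8=T, B9=T, B9=F, B10=T, B10=F
checked all size-1 subsets: none covers 14 outcomes (max 9/14)
checked all size-2 subsets: none covers 14 outcomes (max 12/14)
inputs {1, 2, 5} (size 3) cover everything; no size-3 subset with a lexicographically smaller index list covers all 14

Answer: 1, 2, 5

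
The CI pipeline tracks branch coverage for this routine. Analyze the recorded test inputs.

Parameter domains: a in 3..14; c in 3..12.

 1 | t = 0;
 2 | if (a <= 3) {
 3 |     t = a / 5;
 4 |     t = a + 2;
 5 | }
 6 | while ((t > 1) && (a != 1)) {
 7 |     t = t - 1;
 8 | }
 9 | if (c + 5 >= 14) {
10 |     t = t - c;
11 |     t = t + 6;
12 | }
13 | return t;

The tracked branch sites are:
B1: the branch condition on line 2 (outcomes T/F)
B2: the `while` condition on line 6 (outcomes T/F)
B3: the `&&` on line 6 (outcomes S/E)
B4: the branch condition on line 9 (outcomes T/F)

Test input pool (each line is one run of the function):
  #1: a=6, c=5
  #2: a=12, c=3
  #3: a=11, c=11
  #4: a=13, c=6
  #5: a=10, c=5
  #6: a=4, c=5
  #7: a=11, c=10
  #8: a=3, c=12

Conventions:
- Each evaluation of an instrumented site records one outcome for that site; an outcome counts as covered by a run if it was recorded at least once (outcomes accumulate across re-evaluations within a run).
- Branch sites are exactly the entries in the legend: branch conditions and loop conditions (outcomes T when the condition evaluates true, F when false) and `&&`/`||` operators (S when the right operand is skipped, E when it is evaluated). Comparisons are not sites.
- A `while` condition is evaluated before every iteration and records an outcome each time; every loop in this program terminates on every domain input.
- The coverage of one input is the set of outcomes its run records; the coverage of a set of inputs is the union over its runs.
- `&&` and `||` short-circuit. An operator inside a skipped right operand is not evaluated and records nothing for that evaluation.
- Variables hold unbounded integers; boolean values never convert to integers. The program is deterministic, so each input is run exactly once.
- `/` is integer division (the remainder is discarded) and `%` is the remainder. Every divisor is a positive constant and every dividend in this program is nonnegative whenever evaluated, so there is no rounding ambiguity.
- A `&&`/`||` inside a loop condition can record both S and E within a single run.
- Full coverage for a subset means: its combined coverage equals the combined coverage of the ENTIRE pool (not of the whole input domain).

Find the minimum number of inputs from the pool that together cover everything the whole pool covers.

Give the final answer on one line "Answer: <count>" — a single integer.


test 1 (a=6, c=5) hits B1=F, B2=F, B3=S, B4=F
test 2 (a=12, c=3) hits B1=F, B2=F, B3=S, B4=F
test 3 (a=11, c=11) hits B1=F, B2=F, B3=S, B4=T
test 4 (a=13, c=6) hits B1=F, B2=F, B3=S, B4=F
test 5 (a=10, c=5) hits B1=F, B2=F, B3=S, B4=F
test 6 (a=4, c=5) hits B1=F, B2=F, B3=S, B4=F
test 7 (a=11, c=10) hits B1=F, B2=F, B3=S, B4=T
test 8 (a=3, c=12) hits B1=T, B2=T, B2=F, B3=S, B3=E, B4=T
together the pool reaches 8 outcomes: B1=T, B1=F, B2=T, B2=F, B3=S, B3=E, B4=T, B4=F
every size-1 subset falls short of the 8 outcomes (best: 6/8)
size 2: inputs {1, 8} cover all 8 outcomes, and no lexicographically smaller subset of this size does
Answer: 2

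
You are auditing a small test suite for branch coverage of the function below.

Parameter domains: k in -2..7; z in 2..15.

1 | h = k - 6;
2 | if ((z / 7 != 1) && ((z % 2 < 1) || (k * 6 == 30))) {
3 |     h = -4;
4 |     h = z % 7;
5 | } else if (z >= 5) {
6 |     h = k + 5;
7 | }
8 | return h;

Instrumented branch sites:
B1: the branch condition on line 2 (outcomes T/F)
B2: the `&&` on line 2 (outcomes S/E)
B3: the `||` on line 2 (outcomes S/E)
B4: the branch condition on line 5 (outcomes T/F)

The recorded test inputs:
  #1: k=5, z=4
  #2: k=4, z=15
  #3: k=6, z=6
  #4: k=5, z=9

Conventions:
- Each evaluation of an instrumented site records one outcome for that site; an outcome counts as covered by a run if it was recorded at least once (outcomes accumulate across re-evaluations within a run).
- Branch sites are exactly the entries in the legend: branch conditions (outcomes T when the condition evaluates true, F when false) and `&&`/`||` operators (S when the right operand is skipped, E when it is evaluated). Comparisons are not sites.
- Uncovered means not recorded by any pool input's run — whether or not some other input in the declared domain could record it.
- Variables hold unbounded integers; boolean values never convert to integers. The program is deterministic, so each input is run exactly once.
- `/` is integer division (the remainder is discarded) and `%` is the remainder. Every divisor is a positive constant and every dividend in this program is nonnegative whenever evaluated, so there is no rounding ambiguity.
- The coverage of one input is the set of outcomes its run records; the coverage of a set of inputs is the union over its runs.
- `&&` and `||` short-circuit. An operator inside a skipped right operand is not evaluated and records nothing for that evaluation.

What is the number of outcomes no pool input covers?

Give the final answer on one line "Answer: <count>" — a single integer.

input #1, k=5, z=4: outcomes B1=T, B2=E, B3=S
input #2, k=4, z=15: outcomes B1=F, B2=E, B3=E, B4=T
input #3, k=6, z=6: outcomes B1=T, B2=E, B3=S
input #4, k=5, z=9: outcomes B1=F, B2=S, B4=T
union over the pool: B1=T, B1=F, B2=S, B2=E, B3=S, B3=E, B4=T
uncovered (1 of 8): B4=F

Answer: 1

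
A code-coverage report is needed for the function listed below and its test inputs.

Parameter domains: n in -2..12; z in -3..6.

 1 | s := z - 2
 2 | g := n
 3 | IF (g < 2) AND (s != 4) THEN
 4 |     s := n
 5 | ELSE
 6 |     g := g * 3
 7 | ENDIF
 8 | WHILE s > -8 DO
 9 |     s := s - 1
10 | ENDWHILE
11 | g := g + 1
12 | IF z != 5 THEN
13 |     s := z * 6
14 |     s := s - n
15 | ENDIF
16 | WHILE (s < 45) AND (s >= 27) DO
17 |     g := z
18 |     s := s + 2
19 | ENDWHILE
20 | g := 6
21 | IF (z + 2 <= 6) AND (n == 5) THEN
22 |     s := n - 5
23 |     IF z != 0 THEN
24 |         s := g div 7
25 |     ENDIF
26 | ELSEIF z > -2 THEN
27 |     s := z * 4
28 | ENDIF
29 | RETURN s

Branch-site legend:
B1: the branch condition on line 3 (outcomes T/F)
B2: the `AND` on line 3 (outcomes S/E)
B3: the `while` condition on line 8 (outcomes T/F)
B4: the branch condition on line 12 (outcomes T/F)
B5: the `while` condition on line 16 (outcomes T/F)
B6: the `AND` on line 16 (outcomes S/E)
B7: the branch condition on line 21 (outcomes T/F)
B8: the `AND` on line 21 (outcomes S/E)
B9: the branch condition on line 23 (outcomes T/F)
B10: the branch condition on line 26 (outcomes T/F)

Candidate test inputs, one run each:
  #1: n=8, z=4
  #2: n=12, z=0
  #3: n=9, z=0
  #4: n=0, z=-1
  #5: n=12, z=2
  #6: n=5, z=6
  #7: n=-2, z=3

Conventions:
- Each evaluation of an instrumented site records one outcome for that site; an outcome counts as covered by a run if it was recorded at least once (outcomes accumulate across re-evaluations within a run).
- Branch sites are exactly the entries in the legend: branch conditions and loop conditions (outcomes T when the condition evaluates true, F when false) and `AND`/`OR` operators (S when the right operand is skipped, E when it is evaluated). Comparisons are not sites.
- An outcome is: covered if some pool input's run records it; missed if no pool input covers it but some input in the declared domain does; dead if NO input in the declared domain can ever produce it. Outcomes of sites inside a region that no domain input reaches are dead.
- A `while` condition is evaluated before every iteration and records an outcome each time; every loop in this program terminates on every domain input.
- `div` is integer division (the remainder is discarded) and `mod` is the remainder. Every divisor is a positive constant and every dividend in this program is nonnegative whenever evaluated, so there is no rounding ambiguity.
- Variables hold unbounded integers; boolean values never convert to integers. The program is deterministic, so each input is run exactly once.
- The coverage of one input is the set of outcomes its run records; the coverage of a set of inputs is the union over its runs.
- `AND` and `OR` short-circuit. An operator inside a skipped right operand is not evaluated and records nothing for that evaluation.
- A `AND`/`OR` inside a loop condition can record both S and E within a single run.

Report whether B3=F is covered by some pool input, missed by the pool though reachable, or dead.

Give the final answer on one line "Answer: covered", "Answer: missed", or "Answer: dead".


B3=F is recorded by pool input(s) 1, 2, 3, 4, 5, 6, 7 -> covered
Answer: covered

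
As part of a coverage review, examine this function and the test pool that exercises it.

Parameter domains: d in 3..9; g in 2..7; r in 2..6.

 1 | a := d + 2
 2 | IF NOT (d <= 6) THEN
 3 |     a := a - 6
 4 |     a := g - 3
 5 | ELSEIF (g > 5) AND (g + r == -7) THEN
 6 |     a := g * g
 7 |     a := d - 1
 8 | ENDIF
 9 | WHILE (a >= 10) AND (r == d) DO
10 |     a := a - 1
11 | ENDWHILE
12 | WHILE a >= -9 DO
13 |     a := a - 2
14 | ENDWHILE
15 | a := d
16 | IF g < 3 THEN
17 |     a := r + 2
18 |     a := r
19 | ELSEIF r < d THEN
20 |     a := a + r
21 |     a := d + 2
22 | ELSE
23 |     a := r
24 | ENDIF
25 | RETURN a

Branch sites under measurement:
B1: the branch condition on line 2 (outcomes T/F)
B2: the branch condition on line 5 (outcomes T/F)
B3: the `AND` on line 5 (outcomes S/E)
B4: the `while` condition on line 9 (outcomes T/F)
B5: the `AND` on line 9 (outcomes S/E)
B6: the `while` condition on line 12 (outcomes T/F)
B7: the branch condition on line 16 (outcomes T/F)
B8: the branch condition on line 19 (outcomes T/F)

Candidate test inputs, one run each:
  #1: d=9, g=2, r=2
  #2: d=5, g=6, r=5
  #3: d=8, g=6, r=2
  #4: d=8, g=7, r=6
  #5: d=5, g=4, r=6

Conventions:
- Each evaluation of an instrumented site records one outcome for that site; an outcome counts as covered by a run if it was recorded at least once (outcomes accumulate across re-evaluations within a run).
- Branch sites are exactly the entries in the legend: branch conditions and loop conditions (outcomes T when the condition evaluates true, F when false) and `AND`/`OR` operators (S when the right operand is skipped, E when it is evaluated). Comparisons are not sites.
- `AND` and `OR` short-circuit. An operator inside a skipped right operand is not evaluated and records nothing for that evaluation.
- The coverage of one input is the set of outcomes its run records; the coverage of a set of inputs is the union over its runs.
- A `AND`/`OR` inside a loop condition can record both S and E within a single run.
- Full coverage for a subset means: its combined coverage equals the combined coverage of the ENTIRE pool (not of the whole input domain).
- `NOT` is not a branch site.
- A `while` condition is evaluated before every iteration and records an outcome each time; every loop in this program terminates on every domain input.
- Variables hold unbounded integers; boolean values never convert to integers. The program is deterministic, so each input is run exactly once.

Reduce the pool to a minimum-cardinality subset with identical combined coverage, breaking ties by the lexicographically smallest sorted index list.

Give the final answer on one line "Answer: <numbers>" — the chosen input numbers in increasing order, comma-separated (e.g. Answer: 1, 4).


input #1 (d=9, g=2, r=2): events B1->T, B5->S, B4->F, B6->T, B6->T, B6->T, B6->T, B6->T, B6->F, B7->T; covers B1=T, B4=F, B5=S, B6=T, B6=F, B7=T
input #2 (d=5, g=6, r=5): events B1->F, B3->E, B2->F, B5->S, B4->F, B6->T, B6->T, B6->T, B6->T, B6->T, B6->T, B6->T, B6->T, B6->T, ...; covers B1=F, B2=F, B3=E, B4=F, B5=S, B6=T, B6=F, B7=F, B8=F
input #3 (d=8, g=6, r=2): events B1->T, B5->S, B4->F, B6->T, B6->T, B6->T, B6->T, B6->T, B6->T, B6->T, B6->F, B7->F, B8->T; covers B1=T, B4=F, B5=S, B6=T, B6=F, B7=F, B8=T
input #4 (d=8, g=7, r=6): events B1->T, B5->S, B4->F, B6->T, B6->T, B6->T, B6->T, B6->T, B6->T, B6->T, B6->F, B7->F, B8->T; covers B1=T, B4=F, B5=S, B6=T, B6=F, B7=F, B8=T
input #5 (d=5, g=4, r=6): events B1->F, B3->S, B2->F, B5->S, B4->F, B6->T, B6->T, B6->T, B6->T, B6->T, B6->T, B6->T, B6->T, B6->T, ...; covers B1=F, B2=F, B3=S, B4=F, B5=S, B6=T, B6=F, B7=F, B8=F
pool-wide coverage (13 outcomes): B1=T, B1=F, B2=F, B3=S, B3=E, B4=F, B5=S, B6=T, B6=F, B7=T, B7=F, B8=T, B8=F
every size-1 subset falls short of the 13 outcomes (best: 9/13)
every size-2 subset falls short of the 13 outcomes (best: 11/13)
every size-3 subset falls short of the 13 outcomes (best: 12/13)
size 4: inputs {1, 2, 3, 5} cover all 13 outcomes, and no lexicographically smaller subset of this size does
Answer: 1, 2, 3, 5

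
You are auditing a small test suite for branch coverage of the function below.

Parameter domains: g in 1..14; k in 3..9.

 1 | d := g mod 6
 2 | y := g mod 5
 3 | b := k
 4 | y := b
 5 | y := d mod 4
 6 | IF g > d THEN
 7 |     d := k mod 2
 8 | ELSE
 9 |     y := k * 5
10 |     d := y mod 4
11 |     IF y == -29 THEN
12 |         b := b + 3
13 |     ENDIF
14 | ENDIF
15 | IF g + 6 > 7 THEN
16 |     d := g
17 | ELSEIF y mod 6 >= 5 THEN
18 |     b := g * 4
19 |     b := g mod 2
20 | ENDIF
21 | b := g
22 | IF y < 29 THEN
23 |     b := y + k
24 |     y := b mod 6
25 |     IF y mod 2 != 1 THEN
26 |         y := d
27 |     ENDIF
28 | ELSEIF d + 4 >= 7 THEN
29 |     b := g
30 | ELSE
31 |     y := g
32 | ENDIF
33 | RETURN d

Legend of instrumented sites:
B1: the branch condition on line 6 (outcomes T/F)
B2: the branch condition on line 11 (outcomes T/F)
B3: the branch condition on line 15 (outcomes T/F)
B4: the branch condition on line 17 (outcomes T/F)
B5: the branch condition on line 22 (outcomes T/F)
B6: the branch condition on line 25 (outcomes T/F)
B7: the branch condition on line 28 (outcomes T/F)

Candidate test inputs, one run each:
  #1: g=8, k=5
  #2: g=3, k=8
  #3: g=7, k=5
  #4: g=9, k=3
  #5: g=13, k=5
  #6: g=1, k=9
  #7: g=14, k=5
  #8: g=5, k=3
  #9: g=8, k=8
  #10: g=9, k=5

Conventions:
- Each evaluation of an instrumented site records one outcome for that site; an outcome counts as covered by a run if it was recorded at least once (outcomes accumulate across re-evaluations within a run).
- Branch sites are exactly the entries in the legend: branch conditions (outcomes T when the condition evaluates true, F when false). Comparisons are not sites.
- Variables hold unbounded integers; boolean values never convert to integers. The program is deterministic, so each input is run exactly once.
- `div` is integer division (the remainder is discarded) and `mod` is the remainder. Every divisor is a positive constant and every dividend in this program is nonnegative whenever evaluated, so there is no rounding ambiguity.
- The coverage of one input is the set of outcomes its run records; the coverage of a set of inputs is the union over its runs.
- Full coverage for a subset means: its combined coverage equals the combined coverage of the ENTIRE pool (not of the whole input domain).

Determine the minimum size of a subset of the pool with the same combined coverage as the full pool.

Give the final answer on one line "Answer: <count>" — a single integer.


input #1, g=8, k=5: events B1->T, B3->T, B5->T, B6->F; outcomes B1=T, B3=T, B5=T, B6=F
input #2, g=3, k=8: events B1->F, B2->F, B3->T, B5->F, B7->T; outcomes B1=F, B2=F, B3=T, B5=F, B7=T
input #3, g=7, k=5: events B1->T, B3->T, B5->T, B6->T; outcomes B1=T, B3=T, B5=T, B6=T
input #4, g=9, k=3: events B1->T, B3->T, B5->T, B6->T; outcomes B1=T, B3=T, B5=T, B6=T
input #5, g=13, k=5: events B1->T, B3->T, B5->T, B6->T; outcomes B1=T, B3=T, B5=T, B6=T
input #6, g=1, k=9: events B1->F, B2->F, B3->F, B4->F, B5->F, B7->F; outcomes B1=F, B2=F, B3=F, B4=F, B5=F, B7=F
input #7, g=14, k=5: events B1->T, B3->T, B5->T, B6->F; outcomes B1=T, B3=T, B5=T, B6=F
input #8, g=5, k=3: events B1->F, B2->F, B3->T, B5->T, B6->T; outcomes B1=F, B2=F, B3=T, B5=T, B6=T
input #9, g=8, k=8: events B1->T, B3->T, B5->T, B6->T; outcomes B1=T, B3=T, B5=T, B6=T
input #10, g=9, k=5: events B1->T, B3->T, B5->T, B6->T; outcomes B1=T, B3=T, B5=T, B6=T
together the pool reaches 12 outcomes: B1=T, B1=F, B2=F, B3=T, B3=F, B4=F, B5=T, B5=F, B6=T, B6=F, B7=T, B7=F
no size-1 subset reaches all 12 outcomes (best union: 6/12)
no size-2 subset reaches all 12 outcomes (best union: 10/12)
no size-3 subset reaches all 12 outcomes (best union: 11/12)
at size 4, {1, 2, 3, 6} reaches all 12 outcomes; every lexicographically earlier size-4 subset fails
Answer: 4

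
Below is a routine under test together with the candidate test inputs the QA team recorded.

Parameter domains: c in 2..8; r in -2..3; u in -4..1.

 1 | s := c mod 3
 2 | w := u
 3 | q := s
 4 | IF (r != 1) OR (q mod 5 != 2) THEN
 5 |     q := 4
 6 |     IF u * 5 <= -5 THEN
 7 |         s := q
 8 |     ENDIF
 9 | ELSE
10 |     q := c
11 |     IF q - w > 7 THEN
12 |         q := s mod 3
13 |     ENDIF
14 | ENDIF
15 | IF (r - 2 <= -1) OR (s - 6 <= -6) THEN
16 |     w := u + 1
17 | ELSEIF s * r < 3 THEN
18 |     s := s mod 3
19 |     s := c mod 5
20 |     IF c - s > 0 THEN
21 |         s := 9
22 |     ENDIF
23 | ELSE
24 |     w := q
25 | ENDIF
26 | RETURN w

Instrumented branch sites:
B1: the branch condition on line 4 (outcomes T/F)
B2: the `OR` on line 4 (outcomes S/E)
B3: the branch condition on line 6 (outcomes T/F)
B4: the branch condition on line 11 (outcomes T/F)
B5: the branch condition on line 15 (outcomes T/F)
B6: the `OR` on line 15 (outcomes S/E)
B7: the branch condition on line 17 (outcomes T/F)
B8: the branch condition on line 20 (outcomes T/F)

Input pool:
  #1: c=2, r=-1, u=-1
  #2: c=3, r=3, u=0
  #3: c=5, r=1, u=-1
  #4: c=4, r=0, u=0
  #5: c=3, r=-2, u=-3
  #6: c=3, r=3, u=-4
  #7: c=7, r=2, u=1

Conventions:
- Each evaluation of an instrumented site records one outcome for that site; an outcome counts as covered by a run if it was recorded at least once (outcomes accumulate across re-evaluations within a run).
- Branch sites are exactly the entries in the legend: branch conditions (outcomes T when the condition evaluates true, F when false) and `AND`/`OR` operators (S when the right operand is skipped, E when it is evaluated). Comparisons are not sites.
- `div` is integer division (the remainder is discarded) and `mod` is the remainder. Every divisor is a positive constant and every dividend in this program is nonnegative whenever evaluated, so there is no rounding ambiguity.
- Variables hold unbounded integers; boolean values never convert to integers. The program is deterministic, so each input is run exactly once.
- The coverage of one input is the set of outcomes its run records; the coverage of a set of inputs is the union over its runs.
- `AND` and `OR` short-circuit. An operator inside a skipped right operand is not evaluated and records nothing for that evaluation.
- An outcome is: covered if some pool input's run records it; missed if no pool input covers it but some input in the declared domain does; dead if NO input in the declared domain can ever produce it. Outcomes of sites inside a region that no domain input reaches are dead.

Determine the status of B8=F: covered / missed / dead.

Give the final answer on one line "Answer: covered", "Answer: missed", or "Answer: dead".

no pool input records B8=F
but domain input (c=4, r=2, u=0) does record it -> reachable, so missed

Answer: missed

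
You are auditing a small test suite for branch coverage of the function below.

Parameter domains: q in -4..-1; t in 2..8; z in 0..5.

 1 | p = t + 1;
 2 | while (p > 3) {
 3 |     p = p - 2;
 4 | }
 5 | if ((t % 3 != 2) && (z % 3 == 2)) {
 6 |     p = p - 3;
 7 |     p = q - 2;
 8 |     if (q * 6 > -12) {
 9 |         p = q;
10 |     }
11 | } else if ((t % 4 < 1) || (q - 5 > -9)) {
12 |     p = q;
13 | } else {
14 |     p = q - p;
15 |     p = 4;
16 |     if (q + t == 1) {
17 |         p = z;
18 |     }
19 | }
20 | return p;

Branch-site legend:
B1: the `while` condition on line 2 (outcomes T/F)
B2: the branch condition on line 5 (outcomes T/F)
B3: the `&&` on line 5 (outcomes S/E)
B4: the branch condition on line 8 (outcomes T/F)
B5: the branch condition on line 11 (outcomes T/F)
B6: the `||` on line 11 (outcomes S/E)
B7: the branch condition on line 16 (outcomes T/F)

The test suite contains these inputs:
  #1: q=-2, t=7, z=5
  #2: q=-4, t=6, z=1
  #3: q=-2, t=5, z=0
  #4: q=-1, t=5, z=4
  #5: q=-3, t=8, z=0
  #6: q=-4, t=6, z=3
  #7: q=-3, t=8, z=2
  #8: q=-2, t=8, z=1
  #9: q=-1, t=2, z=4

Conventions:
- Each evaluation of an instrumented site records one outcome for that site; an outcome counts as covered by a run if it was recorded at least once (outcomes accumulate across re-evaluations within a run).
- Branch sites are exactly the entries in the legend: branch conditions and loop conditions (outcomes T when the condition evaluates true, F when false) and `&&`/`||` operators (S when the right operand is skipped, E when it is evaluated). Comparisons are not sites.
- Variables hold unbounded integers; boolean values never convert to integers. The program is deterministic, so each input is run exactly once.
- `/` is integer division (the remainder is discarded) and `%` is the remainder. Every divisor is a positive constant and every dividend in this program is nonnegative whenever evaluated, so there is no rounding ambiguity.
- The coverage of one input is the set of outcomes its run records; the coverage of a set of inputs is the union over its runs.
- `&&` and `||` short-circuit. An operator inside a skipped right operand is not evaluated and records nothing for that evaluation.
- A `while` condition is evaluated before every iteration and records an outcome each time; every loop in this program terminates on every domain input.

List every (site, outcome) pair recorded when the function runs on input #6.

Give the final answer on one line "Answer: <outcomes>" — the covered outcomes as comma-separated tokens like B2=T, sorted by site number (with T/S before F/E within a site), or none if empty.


Tracing the run of input #6 (q=-4, t=6, z=3):
  B1->T, B1->T, B1->F, B3->E, B2->F, B6->E, B5->F, B7->F
distinct outcomes covered: B1=T, B1=F, B2=F, B3=E, B5=F, B6=E, B7=F
Answer: B1=T, B1=F, B2=F, B3=E, B5=F, B6=E, B7=F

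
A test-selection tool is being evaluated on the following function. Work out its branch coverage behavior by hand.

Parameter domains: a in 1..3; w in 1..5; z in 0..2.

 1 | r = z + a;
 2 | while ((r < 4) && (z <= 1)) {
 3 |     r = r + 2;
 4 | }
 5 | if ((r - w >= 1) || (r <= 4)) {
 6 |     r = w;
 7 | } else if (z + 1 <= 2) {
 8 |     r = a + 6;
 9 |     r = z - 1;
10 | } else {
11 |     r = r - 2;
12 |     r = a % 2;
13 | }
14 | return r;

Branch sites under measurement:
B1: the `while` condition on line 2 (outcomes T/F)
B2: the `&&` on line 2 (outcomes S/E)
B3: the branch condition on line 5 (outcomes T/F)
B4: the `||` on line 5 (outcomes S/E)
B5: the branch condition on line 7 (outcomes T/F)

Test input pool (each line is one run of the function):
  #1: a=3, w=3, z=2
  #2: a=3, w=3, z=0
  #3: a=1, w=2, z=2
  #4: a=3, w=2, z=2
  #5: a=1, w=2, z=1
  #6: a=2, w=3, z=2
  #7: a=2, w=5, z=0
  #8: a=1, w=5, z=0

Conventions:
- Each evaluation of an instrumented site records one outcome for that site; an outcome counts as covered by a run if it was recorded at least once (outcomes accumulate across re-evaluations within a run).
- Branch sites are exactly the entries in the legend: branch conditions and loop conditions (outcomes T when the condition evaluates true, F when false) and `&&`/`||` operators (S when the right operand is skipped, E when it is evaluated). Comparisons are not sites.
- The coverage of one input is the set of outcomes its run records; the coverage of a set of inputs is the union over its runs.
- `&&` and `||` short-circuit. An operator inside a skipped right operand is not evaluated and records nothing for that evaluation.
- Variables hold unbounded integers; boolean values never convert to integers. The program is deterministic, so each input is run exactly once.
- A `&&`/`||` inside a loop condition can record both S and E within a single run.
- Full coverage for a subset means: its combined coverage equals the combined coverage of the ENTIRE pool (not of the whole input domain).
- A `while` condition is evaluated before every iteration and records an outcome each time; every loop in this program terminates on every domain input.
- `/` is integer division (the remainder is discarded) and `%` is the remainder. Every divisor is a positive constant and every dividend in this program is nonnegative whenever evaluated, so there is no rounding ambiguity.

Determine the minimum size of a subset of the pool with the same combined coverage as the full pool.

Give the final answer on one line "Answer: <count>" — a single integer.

#1 (a=3, w=3, z=2) -> B2->S, B1->F, B4->S, B3->T; covered: B1=F, B2=S, B3=T, B4=S
#2 (a=3, w=3, z=0) -> B2->E, B1->T, B2->S, B1->F, B4->S, B3->T; covered: B1=T, B1=F, B2=S, B2=E, B3=T, B4=S
#3 (a=1, w=2, z=2) -> B2->E, B1->F, B4->S, B3->T; covered: B1=F, B2=E, B3=T, B4=S
#4 (a=3, w=2, z=2) -> B2->S, B1->F, B4->S, B3->T; covered: B1=F, B2=S, B3=T, B4=S
#5 (a=1, w=2, z=1) -> B2->E, B1->T, B2->S, B1->F, B4->S, B3->T; covered: B1=T, B1=F, B2=S, B2=E, B3=T, B4=S
#6 (a=2, w=3, z=2) -> B2->S, B1->F, B4->S, B3->T; covered: B1=F, B2=S, B3=T, B4=S
#7 (a=2, w=5, z=0) -> B2->E, B1->T, B2->S, B1->F, B4->E, B3->T; covered: B1=T, B1=F, B2=S, B2=E, B3=T, B4=E
#8 (a=1, w=5, z=0) -> B2->E, B1->T, B2->E, B1->T, B2->S, B1->F, B4->E, B3->F, B5->T; covered: B1=T, B1=F, B2=S, B2=E, B3=F, B4=E, B5=T
union over all inputs: B1=T, B1=F, B2=S, B2=E, B3=T, B3=F, B4=S, B4=E, B5=T (9 outcomes)
every size-1 subset falls short of the 9 outcomes (best: 7/9)
inputs {1, 8} (size 2) cover everything; no size-2 subset with a lexicographically smaller index list covers all 9

Answer: 2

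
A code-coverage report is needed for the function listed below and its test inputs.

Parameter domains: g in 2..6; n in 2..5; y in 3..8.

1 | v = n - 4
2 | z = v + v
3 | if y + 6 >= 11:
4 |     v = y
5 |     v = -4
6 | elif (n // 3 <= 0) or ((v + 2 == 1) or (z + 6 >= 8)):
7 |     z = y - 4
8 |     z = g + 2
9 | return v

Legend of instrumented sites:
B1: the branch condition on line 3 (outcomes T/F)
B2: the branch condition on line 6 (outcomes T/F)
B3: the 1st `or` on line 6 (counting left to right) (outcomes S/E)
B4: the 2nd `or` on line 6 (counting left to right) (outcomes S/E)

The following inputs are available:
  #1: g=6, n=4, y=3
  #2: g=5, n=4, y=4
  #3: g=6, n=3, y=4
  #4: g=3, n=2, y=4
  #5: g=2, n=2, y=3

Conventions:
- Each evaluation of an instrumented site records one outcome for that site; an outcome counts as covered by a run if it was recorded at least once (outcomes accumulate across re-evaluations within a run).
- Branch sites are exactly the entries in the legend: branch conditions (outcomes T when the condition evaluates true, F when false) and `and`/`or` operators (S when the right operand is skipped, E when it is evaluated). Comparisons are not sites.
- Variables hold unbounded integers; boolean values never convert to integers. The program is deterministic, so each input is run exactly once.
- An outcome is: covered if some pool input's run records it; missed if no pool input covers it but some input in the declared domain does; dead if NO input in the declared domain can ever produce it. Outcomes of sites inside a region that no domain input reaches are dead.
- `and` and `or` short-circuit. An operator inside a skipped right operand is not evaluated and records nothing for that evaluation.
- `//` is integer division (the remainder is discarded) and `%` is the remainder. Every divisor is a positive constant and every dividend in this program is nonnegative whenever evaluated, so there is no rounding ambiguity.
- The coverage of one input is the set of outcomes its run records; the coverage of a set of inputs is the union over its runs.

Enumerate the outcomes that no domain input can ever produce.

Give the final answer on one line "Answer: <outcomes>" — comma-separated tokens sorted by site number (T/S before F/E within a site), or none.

checking every outcome against all 120 domain inputs:
  reachable outcomes have witnesses, e.g. B1=T (e.g. g=2, n=2, y=5), B1=F (e.g. g=2, n=2, y=3), B2=T (e.g. g=2, n=2, y=3), B2=F (e.g. g=2, n=4, y=3)

Answer: none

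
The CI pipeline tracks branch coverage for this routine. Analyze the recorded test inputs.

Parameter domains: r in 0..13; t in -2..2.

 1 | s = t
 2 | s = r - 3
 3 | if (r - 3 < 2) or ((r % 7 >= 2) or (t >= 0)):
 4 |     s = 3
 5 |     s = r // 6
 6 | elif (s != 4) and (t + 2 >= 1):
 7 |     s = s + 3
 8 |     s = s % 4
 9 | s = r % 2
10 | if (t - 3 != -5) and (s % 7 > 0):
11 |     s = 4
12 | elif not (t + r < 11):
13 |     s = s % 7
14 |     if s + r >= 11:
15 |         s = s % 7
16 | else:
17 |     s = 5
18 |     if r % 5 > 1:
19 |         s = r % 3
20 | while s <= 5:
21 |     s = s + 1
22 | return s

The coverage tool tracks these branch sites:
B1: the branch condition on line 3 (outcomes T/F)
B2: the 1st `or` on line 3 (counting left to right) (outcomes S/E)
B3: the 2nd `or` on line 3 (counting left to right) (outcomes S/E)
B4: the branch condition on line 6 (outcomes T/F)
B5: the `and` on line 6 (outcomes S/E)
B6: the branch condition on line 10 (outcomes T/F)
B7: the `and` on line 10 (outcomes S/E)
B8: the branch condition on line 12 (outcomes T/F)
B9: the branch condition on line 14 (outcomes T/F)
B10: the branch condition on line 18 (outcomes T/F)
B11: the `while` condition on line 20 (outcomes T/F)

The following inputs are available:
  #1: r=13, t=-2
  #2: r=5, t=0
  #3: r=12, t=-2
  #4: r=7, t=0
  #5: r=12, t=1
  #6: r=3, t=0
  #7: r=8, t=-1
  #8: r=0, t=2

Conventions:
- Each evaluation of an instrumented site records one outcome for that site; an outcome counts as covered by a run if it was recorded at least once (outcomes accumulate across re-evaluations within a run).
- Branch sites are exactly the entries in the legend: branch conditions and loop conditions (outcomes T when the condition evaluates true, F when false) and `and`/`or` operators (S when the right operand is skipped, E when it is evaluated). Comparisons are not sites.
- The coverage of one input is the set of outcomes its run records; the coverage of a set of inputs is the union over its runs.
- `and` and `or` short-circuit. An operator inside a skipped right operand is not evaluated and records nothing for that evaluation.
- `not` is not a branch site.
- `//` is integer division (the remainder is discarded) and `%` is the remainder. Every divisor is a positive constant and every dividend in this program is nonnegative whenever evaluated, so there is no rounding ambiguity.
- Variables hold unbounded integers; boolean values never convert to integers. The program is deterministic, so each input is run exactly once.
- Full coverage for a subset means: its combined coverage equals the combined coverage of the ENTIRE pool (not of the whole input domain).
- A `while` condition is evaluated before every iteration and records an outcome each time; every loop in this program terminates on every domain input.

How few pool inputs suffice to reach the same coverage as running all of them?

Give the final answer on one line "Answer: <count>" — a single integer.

run #1 (r=13, t=-2) records B1=T, B2=E, B3=S, B6=F, B7=S, B8=T, B9=T, B11=T, B11=F
run #2 (r=5, t=0) records B1=T, B2=E, B3=S, B6=T, B7=E, B11=T, B11=F
run #3 (r=12, t=-2) records B1=T, B2=E, B3=S, B6=F, B7=S, B8=F, B10=T, B11=T, B11=F
run #4 (r=7, t=0) records B1=T, B2=E, B3=E, B6=T, B7=E, B11=T, B11=F
run #5 (r=12, t=1) records B1=T, B2=E, B3=S, B6=F, B7=E, B8=T, B9=T, B11=T, B11=F
run #6 (r=3, t=0) records B1=T, B2=S, B6=T, B7=E, B11=T, B11=F
run #7 (r=8, t=-1) records B1=F, B2=E, B3=E, B4=T, B5=E, B6=F, B7=E, B8=F, B10=T, B11=T, B11=F
run #8 (r=0, t=2) records B1=T, B2=S, B6=F, B7=E, B8=F, B10=F, B11=T, B11=F
union over all inputs: B1=T, B1=F, B2=S, B2=E, B3=S, B3=E, B4=T, B5=E, B6=T, B6=F, B7=S, B7=E, B8=T, B8=F, B9=T, B10=T, B10=F, B11=T, B11=F (19 outcomes)
size 1 is not enough: best union over all size-1 subsets is 11/19
size 2 is not enough: best union over all size-2 subsets is 16/19
size 3 is not enough: best union over all size-3 subsets is 18/19
at size 4, {1, 2, 7, 8} reaches all 19 outcomes; every lexicographically earlier size-4 subset fails

Answer: 4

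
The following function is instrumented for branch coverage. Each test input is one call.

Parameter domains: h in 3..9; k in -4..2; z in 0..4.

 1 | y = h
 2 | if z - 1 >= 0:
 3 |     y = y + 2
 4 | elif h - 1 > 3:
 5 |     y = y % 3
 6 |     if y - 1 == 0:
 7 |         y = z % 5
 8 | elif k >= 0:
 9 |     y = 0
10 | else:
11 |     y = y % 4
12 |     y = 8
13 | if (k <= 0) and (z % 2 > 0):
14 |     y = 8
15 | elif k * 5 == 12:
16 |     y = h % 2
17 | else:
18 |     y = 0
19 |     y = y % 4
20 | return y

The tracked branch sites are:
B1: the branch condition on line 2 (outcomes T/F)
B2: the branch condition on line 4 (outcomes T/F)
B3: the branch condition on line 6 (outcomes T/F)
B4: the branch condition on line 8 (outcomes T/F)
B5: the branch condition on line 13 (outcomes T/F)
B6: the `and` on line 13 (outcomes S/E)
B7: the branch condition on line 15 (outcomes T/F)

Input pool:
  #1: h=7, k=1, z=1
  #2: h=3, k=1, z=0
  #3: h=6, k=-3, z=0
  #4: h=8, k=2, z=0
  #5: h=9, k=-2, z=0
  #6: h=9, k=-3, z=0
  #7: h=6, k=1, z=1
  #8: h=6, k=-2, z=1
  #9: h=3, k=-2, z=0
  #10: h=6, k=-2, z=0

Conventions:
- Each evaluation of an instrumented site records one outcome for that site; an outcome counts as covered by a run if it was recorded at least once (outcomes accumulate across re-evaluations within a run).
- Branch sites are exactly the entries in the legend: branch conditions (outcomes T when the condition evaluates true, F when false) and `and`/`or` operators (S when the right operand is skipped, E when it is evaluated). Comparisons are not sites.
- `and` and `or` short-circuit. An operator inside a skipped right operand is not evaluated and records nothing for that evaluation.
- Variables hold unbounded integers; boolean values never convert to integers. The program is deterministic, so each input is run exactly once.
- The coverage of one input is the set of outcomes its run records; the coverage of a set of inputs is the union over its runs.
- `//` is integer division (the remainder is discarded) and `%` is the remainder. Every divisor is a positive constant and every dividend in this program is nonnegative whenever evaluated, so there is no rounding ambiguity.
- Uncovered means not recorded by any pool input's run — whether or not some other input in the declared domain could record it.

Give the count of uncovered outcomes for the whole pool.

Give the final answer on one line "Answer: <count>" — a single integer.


#1 (h=7, k=1, z=1) -> B1->T, B6->S, B5->F, B7->F; covered: B1=T, B5=F, B6=S, B7=F
#2 (h=3, k=1, z=0) -> B1->F, B2->F, B4->T, B6->S, B5->F, B7->F; covered: B1=F, B2=F, B4=T, B5=F, B6=S, B7=F
#3 (h=6, k=-3, z=0) -> B1->F, B2->T, B3->F, B6->E, B5->F, B7->F; covered: B1=F, B2=T, B3=F, B5=F, B6=E, B7=F
#4 (h=8, k=2, z=0) -> B1->F, B2->T, B3->F, B6->S, B5->F, B7->F; covered: B1=F, B2=T, B3=F, B5=F, B6=S, B7=F
#5 (h=9, k=-2, z=0) -> B1->F, B2->T, B3->F, B6->E, B5->F, B7->F; covered: B1=F, B2=T, B3=F, B5=F, B6=E, B7=F
#6 (h=9, k=-3, z=0) -> B1->F, B2->T, B3->F, B6->E, B5->F, B7->F; covered: B1=F, B2=T, B3=F, B5=F, B6=E, B7=F
#7 (h=6, k=1, z=1) -> B1->T, B6->S, B5->F, B7->F; covered: B1=T, B5=F, B6=S, B7=F
#8 (h=6, k=-2, z=1) -> B1->T, B6->E, B5->T; covered: B1=T, B5=T, B6=E
#9 (h=3, k=-2, z=0) -> B1->F, B2->F, B4->F, B6->E, B5->F, B7->F; covered: B1=F, B2=F, B4=F, B5=F, B6=E, B7=F
#10 (h=6, k=-2, z=0) -> B1->F, B2->T, B3->F, B6->E, B5->F, B7->F; covered: B1=F, B2=T, B3=F, B5=F, B6=E, B7=F
union over the pool: B1=T, B1=F, B2=T, B2=F, B3=F, B4=T, B4=F, B5=T, B5=F, B6=S, B6=E, B7=F
uncovered (2 of 14): B3=T, B7=T
Answer: 2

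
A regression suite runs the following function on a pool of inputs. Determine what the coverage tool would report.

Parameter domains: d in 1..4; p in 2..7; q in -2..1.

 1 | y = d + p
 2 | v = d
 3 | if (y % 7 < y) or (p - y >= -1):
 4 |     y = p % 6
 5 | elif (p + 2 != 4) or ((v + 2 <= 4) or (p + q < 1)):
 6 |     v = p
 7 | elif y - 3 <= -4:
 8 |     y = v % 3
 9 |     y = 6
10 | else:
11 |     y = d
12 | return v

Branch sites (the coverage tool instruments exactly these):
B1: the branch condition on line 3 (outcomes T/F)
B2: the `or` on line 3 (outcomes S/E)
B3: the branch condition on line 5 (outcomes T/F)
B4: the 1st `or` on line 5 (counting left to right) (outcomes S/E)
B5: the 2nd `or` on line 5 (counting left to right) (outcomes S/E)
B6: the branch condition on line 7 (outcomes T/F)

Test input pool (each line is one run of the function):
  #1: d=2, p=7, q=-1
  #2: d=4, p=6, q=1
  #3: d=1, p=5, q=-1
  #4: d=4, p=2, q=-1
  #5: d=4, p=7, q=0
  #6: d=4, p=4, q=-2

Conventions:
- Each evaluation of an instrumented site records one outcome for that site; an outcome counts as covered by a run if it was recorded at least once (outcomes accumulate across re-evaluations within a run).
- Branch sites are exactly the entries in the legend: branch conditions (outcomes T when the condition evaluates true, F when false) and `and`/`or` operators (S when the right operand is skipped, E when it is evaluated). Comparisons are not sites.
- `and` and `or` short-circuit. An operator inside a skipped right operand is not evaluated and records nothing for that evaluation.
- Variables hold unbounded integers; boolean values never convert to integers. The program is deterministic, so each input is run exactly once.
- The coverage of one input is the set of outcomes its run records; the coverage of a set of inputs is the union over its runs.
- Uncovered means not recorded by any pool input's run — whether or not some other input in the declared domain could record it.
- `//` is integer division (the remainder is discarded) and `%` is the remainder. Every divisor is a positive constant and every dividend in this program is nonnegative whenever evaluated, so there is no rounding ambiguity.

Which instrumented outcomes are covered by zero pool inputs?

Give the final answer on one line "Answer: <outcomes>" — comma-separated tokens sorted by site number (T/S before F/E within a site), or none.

input #1 (d=2, p=7, q=-1): events B2->S, B1->T; covers B1=T, B2=S
input #2 (d=4, p=6, q=1): events B2->S, B1->T; covers B1=T, B2=S
input #3 (d=1, p=5, q=-1): events B2->E, B1->T; covers B1=T, B2=E
input #4 (d=4, p=2, q=-1): events B2->E, B1->F, B4->E, B5->E, B3->F, B6->F; covers B1=F, B2=E, B3=F, B4=E, B5=E, B6=F
input #5 (d=4, p=7, q=0): events B2->S, B1->T; covers B1=T, B2=S
input #6 (d=4, p=4, q=-2): events B2->S, B1->T; covers B1=T, B2=S
union over the pool: B1=T, B1=F, B2=S, B2=E, B3=F, B4=E, B5=E, B6=F
uncovered (4 of 12): B3=T, B4=S, B5=S, B6=T

Answer: B3=T, B4=S, B5=S, B6=T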